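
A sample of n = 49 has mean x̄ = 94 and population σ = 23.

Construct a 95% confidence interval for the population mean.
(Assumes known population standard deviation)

Confidence level: 95%, α = 0.05
z_0.025 = 1.960
SE = σ/√n = 23/√49 = 3.2857
Margin of error = 1.960 × 3.2857 = 6.4400
CI: x̄ ± margin = 94 ± 6.4400
CI: (87.5600, 100.4400)

Answer: (87.5600, 100.4400)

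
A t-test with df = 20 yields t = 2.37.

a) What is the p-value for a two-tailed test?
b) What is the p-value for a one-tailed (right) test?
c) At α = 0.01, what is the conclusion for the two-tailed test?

Using t-distribution with df = 20:
a) Two-tailed: p = 2×P(T > 2.37) = 0.0280
b) One-tailed: p = P(T > 2.37) = 0.0140
c) 0.0280 ≥ 0.01, fail to reject H₀

Answer: a) 0.0280, b) 0.0140, c) fail to reject H₀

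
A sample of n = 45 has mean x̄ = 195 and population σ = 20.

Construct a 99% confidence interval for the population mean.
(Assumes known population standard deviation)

Answer: (187.3199, 202.6801)

Derivation:
Confidence level: 99%, α = 0.01
z_0.005 = 2.576
SE = σ/√n = 20/√45 = 2.9814
Margin of error = 2.576 × 2.9814 = 7.6801
CI: x̄ ± margin = 195 ± 7.6801
CI: (187.3199, 202.6801)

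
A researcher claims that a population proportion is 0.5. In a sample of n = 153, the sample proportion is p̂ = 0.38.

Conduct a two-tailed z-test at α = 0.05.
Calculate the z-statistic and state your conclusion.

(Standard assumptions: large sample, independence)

H₀: p = 0.5, H₁: p ≠ 0.5
Standard error: SE = √(p₀(1-p₀)/n) = √(0.5×0.5/153) = 0.040423
z-statistic: z = (p̂ - p₀)/SE = (0.38 - 0.5)/0.040423 = -2.9686
Critical value: z_0.025 = ±1.960
p-value = 0.0030
Decision: reject H₀ at α = 0.05

Answer: z = -2.9686, reject H₀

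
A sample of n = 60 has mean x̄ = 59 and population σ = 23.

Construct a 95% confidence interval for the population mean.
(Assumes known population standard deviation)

Answer: (53.1802, 64.8198)

Derivation:
Confidence level: 95%, α = 0.05
z_0.025 = 1.960
SE = σ/√n = 23/√60 = 2.9693
Margin of error = 1.960 × 2.9693 = 5.8198
CI: x̄ ± margin = 59 ± 5.8198
CI: (53.1802, 64.8198)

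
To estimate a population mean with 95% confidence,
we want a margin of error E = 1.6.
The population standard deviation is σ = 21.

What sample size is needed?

z_0.025 = 1.960
n = (z×σ/E)² = (1.960×21/1.6)²
n = 661.7756
Round up: n = 662

Answer: n = 662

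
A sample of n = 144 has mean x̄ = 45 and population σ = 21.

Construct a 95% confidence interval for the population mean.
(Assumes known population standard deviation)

Answer: (41.5700, 48.4300)

Derivation:
Confidence level: 95%, α = 0.05
z_0.025 = 1.960
SE = σ/√n = 21/√144 = 1.7500
Margin of error = 1.960 × 1.7500 = 3.4300
CI: x̄ ± margin = 45 ± 3.4300
CI: (41.5700, 48.4300)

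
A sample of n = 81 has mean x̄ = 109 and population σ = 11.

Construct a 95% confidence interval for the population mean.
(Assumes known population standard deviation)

Confidence level: 95%, α = 0.05
z_0.025 = 1.960
SE = σ/√n = 11/√81 = 1.2222
Margin of error = 1.960 × 1.2222 = 2.3955
CI: x̄ ± margin = 109 ± 2.3955
CI: (106.6045, 111.3955)

Answer: (106.6045, 111.3955)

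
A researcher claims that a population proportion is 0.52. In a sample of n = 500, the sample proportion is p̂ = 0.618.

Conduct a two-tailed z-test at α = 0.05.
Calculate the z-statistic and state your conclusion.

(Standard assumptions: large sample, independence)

Answer: z = 4.3862, reject H₀

Derivation:
H₀: p = 0.52, H₁: p ≠ 0.52
Standard error: SE = √(p₀(1-p₀)/n) = √(0.52×0.48/500) = 0.022343
z-statistic: z = (p̂ - p₀)/SE = (0.618 - 0.52)/0.022343 = 4.3862
Critical value: z_0.025 = ±1.960
p-value < 0.0001
Decision: reject H₀ at α = 0.05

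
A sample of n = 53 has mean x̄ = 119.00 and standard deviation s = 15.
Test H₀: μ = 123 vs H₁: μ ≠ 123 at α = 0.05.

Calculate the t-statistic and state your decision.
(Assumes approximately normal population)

Answer: t = -1.9414, fail to reject H₀

Derivation:
df = n - 1 = 52
SE = s/√n = 15/√53 = 2.0604
t = (x̄ - μ₀)/SE = (119.00 - 123)/2.0604 = -1.9414
Critical value: t_{0.025,52} = ±2.007
p-value ≈ 0.0576
Decision: fail to reject H₀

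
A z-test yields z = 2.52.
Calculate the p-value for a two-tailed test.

For z = 2.52:
p = 2×P(Z > |2.52|) = 2×(1 - Φ(2.52)) = 0.0117

Answer: p-value ≈ 0.0117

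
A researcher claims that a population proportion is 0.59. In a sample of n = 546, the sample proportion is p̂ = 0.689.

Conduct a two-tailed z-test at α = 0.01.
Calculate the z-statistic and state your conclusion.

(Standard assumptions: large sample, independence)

Answer: z = 4.7033, reject H₀

Derivation:
H₀: p = 0.59, H₁: p ≠ 0.59
Standard error: SE = √(p₀(1-p₀)/n) = √(0.59×0.41/546) = 0.021049
z-statistic: z = (p̂ - p₀)/SE = (0.689 - 0.59)/0.021049 = 4.7033
Critical value: z_0.005 = ±2.576
p-value < 0.0001
Decision: reject H₀ at α = 0.01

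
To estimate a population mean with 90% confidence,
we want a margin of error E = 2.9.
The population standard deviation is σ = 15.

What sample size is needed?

Answer: n = 73

Derivation:
z_0.05 = 1.645
n = (z×σ/E)² = (1.645×15/2.9)²
n = 72.3966
Round up: n = 73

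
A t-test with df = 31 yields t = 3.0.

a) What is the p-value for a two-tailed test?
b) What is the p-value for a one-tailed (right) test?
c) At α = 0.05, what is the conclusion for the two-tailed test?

Answer: a) 0.0053, b) 0.0026, c) reject H₀

Derivation:
Using t-distribution with df = 31:
a) Two-tailed: p = 2×P(T > 3.0) = 0.0053
b) One-tailed: p = P(T > 3.0) = 0.0026
c) 0.0053 < 0.05, reject H₀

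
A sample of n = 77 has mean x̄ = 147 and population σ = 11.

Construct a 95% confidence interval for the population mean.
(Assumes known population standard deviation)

Confidence level: 95%, α = 0.05
z_0.025 = 1.960
SE = σ/√n = 11/√77 = 1.2536
Margin of error = 1.960 × 1.2536 = 2.4571
CI: x̄ ± margin = 147 ± 2.4571
CI: (144.5429, 149.4571)

Answer: (144.5429, 149.4571)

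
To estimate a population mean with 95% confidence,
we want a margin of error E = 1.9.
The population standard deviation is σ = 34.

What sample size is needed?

z_0.025 = 1.960
n = (z×σ/E)² = (1.960×34/1.9)²
n = 1230.1633
Round up: n = 1231

Answer: n = 1231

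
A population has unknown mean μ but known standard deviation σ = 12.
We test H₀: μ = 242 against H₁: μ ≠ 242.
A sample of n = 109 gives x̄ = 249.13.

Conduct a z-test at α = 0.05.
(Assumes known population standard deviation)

Standard error: SE = σ/√n = 12/√109 = 1.1494
z-statistic: z = (x̄ - μ₀)/SE = (249.13 - 242)/1.1494 = 6.2032
Critical value: ±1.960
p-value < 0.0001
Decision: reject H₀

Answer: z = 6.2032, reject H₀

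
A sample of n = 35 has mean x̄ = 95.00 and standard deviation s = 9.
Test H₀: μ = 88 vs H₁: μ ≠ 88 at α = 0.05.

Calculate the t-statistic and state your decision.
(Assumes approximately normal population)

Answer: t = 4.6013, reject H₀

Derivation:
df = n - 1 = 34
SE = s/√n = 9/√35 = 1.5213
t = (x̄ - μ₀)/SE = (95.00 - 88)/1.5213 = 4.6013
Critical value: t_{0.025,34} = ±2.032
p-value ≈ 0.0001
Decision: reject H₀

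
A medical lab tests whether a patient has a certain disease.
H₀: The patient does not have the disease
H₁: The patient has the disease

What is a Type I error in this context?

A Type I error (probability α) occurs when we reject a true H₀.
A Type II error (probability β) occurs when we fail to reject a false H₀.

Answer: Diagnosing a healthy patient as having the disease (false positive)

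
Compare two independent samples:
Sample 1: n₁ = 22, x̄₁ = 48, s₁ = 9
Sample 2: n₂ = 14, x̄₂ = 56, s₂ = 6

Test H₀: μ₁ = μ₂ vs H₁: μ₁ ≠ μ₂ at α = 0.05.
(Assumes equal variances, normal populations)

Pooled variance: s²_p = [21×9² + 13×6²]/(34) = 63.7941
s_p = 7.9871
SE = s_p×√(1/n₁ + 1/n₂) = 7.9871×√(1/22 + 1/14) = 2.7306
t = (x̄₁ - x̄₂)/SE = (48 - 56)/2.7306 = -2.9298
df = 34, t-critical = ±2.032
Decision: reject H₀

Answer: t = -2.9298, reject H₀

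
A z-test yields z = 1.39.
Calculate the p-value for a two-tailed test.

Answer: p-value ≈ 0.1645

Derivation:
For z = 1.39:
p = 2×P(Z > |1.39|) = 2×(1 - Φ(1.39)) = 0.1645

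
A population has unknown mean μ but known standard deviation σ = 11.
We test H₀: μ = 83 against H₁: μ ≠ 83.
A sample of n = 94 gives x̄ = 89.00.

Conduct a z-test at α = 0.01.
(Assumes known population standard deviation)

Answer: z = 5.2882, reject H₀

Derivation:
Standard error: SE = σ/√n = 11/√94 = 1.1346
z-statistic: z = (x̄ - μ₀)/SE = (89.00 - 83)/1.1346 = 5.2882
Critical value: ±2.576
p-value < 0.0001
Decision: reject H₀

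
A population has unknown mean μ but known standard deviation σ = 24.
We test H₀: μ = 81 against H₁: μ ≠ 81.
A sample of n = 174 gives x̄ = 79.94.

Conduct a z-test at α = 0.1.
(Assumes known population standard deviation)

Standard error: SE = σ/√n = 24/√174 = 1.8194
z-statistic: z = (x̄ - μ₀)/SE = (79.94 - 81)/1.8194 = -0.5826
Critical value: ±1.645
p-value = 0.5602
Decision: fail to reject H₀

Answer: z = -0.5826, fail to reject H₀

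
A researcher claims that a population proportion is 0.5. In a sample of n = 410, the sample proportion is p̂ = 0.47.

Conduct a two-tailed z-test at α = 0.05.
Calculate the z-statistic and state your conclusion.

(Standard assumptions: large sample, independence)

H₀: p = 0.5, H₁: p ≠ 0.5
Standard error: SE = √(p₀(1-p₀)/n) = √(0.5×0.5/410) = 0.024693
z-statistic: z = (p̂ - p₀)/SE = (0.47 - 0.5)/0.024693 = -1.2149
Critical value: z_0.025 = ±1.960
p-value = 0.2244
Decision: fail to reject H₀ at α = 0.05

Answer: z = -1.2149, fail to reject H₀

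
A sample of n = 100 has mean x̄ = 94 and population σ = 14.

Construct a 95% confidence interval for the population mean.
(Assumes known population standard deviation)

Answer: (91.2560, 96.7440)

Derivation:
Confidence level: 95%, α = 0.05
z_0.025 = 1.960
SE = σ/√n = 14/√100 = 1.4000
Margin of error = 1.960 × 1.4000 = 2.7440
CI: x̄ ± margin = 94 ± 2.7440
CI: (91.2560, 96.7440)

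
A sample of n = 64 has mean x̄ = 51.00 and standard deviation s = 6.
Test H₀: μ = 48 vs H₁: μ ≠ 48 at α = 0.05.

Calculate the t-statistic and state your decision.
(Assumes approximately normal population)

df = n - 1 = 63
SE = s/√n = 6/√64 = 0.7500
t = (x̄ - μ₀)/SE = (51.00 - 48)/0.7500 = 4.0000
Critical value: t_{0.025,63} = ±1.998
p-value ≈ 0.0002
Decision: reject H₀

Answer: t = 4.0000, reject H₀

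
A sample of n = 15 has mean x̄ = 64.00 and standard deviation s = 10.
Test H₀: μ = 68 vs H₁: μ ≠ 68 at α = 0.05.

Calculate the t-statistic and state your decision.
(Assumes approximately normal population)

Answer: t = -1.5492, fail to reject H₀

Derivation:
df = n - 1 = 14
SE = s/√n = 10/√15 = 2.5820
t = (x̄ - μ₀)/SE = (64.00 - 68)/2.5820 = -1.5492
Critical value: t_{0.025,14} = ±2.145
p-value ≈ 0.1436
Decision: fail to reject H₀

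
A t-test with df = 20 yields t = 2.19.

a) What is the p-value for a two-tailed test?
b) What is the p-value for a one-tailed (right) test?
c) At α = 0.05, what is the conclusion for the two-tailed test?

Using t-distribution with df = 20:
a) Two-tailed: p = 2×P(T > 2.19) = 0.0405
b) One-tailed: p = P(T > 2.19) = 0.0203
c) 0.0405 < 0.05, reject H₀

Answer: a) 0.0405, b) 0.0203, c) reject H₀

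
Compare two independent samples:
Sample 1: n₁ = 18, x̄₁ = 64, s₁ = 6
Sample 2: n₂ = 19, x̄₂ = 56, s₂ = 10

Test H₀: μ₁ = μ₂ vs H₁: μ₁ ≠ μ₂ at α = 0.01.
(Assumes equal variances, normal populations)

Answer: t = 2.9299, reject H₀

Derivation:
Pooled variance: s²_p = [17×6² + 18×10²]/(35) = 68.9143
s_p = 8.3015
SE = s_p×√(1/n₁ + 1/n₂) = 8.3015×√(1/18 + 1/19) = 2.7305
t = (x̄₁ - x̄₂)/SE = (64 - 56)/2.7305 = 2.9299
df = 35, t-critical = ±2.724
Decision: reject H₀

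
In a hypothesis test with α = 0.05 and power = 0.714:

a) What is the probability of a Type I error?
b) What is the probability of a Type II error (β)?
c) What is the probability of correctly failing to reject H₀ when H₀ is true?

Answer: a) 0.05, b) 0.286, c) 0.95

Derivation:
a) Type I error probability = α = 0.05
b) Power = P(reject H₀ | H₁ true) = 1 - β = 0.714, so Type II error probability = β = 1 - Power = 0.286
c) P(fail to reject H₀ | H₀ true) = 1 - α = 0.95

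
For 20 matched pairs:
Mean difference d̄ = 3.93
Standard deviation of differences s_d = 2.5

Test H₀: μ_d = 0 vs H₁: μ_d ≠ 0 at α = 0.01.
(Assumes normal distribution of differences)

Answer: t = 7.0304, reject H₀

Derivation:
df = n - 1 = 19
SE = s_d/√n = 2.5/√20 = 0.5590
t = d̄/SE = 3.93/0.5590 = 7.0304
Critical value: t_{0.005,19} = ±2.861
p-value < 0.0001
Decision: reject H₀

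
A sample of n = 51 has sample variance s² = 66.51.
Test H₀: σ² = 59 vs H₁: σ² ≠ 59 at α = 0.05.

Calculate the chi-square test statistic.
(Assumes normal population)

df = n - 1 = 50
χ² = (n-1)s²/σ₀² = 50×66.51/59 = 56.3644
Critical values: χ²_{0.975,50} = 32.357, χ²_{0.025,50} = 71.420
Rejection region: χ² < 32.357 or χ² > 71.420
Decision: fail to reject H₀

Answer: χ² = 56.3644, fail to reject H₀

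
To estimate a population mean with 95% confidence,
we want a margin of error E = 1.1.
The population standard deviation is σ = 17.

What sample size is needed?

z_0.025 = 1.960
n = (z×σ/E)² = (1.960×17/1.1)²
n = 917.5392
Round up: n = 918

Answer: n = 918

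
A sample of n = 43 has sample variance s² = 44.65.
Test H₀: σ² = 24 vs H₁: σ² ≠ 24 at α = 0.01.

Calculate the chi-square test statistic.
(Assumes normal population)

Answer: χ² = 78.1375, reject H₀

Derivation:
df = n - 1 = 42
χ² = (n-1)s²/σ₀² = 42×44.65/24 = 78.1375
Critical values: χ²_{0.995,42} = 22.138, χ²_{0.005,42} = 69.336
Rejection region: χ² < 22.138 or χ² > 69.336
Decision: reject H₀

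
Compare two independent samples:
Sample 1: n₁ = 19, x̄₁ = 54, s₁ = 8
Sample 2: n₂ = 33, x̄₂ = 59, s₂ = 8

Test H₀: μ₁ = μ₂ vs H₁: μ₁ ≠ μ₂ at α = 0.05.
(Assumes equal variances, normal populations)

Answer: t = -2.1702, reject H₀

Derivation:
Pooled variance: s²_p = [18×8² + 32×8²]/(50) = 64.0000
s_p = 8.0000
SE = s_p×√(1/n₁ + 1/n₂) = 8.0000×√(1/19 + 1/33) = 2.3039
t = (x̄₁ - x̄₂)/SE = (54 - 59)/2.3039 = -2.1702
df = 50, t-critical = ±2.009
Decision: reject H₀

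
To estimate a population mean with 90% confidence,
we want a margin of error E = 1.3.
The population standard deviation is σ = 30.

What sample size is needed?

Answer: n = 1442

Derivation:
z_0.05 = 1.645
n = (z×σ/E)² = (1.645×30/1.3)²
n = 1441.0784
Round up: n = 1442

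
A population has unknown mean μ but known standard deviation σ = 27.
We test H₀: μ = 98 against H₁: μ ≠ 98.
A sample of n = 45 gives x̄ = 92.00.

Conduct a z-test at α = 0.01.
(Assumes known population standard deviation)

Standard error: SE = σ/√n = 27/√45 = 4.0249
z-statistic: z = (x̄ - μ₀)/SE = (92.00 - 98)/4.0249 = -1.4907
Critical value: ±2.576
p-value = 0.1360
Decision: fail to reject H₀

Answer: z = -1.4907, fail to reject H₀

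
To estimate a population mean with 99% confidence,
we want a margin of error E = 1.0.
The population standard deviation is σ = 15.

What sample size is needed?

Answer: n = 1494

Derivation:
z_0.005 = 2.576
n = (z×σ/E)² = (2.576×15/1.0)²
n = 1493.0496
Round up: n = 1494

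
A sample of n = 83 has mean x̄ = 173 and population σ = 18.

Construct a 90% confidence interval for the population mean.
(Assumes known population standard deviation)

Answer: (169.7498, 176.2502)

Derivation:
Confidence level: 90%, α = 0.1
z_0.05 = 1.645
SE = σ/√n = 18/√83 = 1.9758
Margin of error = 1.645 × 1.9758 = 3.2502
CI: x̄ ± margin = 173 ± 3.2502
CI: (169.7498, 176.2502)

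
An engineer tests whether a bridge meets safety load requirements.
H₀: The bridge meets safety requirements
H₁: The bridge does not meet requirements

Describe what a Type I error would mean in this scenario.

Answer: Unnecessarily closing a safe bridge for repairs

Derivation:
A Type I error (probability α) occurs when we reject a true H₀.
A Type II error (probability β) occurs when we fail to reject a false H₀.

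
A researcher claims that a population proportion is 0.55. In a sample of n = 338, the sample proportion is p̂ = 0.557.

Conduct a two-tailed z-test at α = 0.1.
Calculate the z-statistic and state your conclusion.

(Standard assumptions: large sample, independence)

Answer: z = 0.2587, fail to reject H₀

Derivation:
H₀: p = 0.55, H₁: p ≠ 0.55
Standard error: SE = √(p₀(1-p₀)/n) = √(0.55×0.45/338) = 0.027060
z-statistic: z = (p̂ - p₀)/SE = (0.557 - 0.55)/0.027060 = 0.2587
Critical value: z_0.05 = ±1.645
p-value = 0.7959
Decision: fail to reject H₀ at α = 0.1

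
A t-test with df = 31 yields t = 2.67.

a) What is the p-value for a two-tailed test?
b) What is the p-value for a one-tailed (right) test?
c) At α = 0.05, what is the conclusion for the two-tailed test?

Using t-distribution with df = 31:
a) Two-tailed: p = 2×P(T > 2.67) = 0.0120
b) One-tailed: p = P(T > 2.67) = 0.0060
c) 0.0120 < 0.05, reject H₀

Answer: a) 0.0120, b) 0.0060, c) reject H₀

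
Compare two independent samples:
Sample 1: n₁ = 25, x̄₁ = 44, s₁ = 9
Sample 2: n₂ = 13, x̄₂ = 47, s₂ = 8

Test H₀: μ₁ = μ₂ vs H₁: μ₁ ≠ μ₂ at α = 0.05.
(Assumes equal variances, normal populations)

Pooled variance: s²_p = [24×9² + 12×8²]/(36) = 75.3333
s_p = 8.6795
SE = s_p×√(1/n₁ + 1/n₂) = 8.6795×√(1/25 + 1/13) = 2.9679
t = (x̄₁ - x̄₂)/SE = (44 - 47)/2.9679 = -1.0108
df = 36, t-critical = ±2.028
Decision: fail to reject H₀

Answer: t = -1.0108, fail to reject H₀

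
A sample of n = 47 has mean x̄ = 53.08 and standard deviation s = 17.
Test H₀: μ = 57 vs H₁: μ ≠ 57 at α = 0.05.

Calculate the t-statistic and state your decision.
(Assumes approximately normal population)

df = n - 1 = 46
SE = s/√n = 17/√47 = 2.4797
t = (x̄ - μ₀)/SE = (53.08 - 57)/2.4797 = -1.5808
Critical value: t_{0.025,46} = ±2.013
p-value ≈ 0.1208
Decision: fail to reject H₀

Answer: t = -1.5808, fail to reject H₀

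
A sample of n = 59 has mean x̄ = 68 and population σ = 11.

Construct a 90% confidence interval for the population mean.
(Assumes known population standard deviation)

Answer: (65.6442, 70.3558)

Derivation:
Confidence level: 90%, α = 0.1
z_0.05 = 1.645
SE = σ/√n = 11/√59 = 1.4321
Margin of error = 1.645 × 1.4321 = 2.3558
CI: x̄ ± margin = 68 ± 2.3558
CI: (65.6442, 70.3558)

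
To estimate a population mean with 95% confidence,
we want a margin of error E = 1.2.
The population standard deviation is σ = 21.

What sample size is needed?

z_0.025 = 1.960
n = (z×σ/E)² = (1.960×21/1.2)²
n = 1176.4900
Round up: n = 1177

Answer: n = 1177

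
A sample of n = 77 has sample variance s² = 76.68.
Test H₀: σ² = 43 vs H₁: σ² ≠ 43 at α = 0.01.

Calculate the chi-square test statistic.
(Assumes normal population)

df = n - 1 = 76
χ² = (n-1)s²/σ₀² = 76×76.68/43 = 135.5274
Critical values: χ²_{0.995,76} = 47.997, χ²_{0.005,76} = 111.495
Rejection region: χ² < 47.997 or χ² > 111.495
Decision: reject H₀

Answer: χ² = 135.5274, reject H₀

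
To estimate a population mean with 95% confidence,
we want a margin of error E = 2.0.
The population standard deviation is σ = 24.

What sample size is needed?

Answer: n = 554

Derivation:
z_0.025 = 1.960
n = (z×σ/E)² = (1.960×24/2.0)²
n = 553.1904
Round up: n = 554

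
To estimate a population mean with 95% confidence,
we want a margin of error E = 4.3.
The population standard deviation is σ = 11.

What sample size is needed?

z_0.025 = 1.960
n = (z×σ/E)² = (1.960×11/4.3)²
n = 25.1397
Round up: n = 26

Answer: n = 26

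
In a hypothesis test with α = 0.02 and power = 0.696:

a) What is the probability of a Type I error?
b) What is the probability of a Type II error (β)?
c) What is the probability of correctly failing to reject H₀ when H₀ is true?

a) Type I error probability = α = 0.02
b) Power = P(reject H₀ | H₁ true) = 1 - β = 0.696, so Type II error probability = β = 1 - Power = 0.304
c) P(fail to reject H₀ | H₀ true) = 1 - α = 0.98

Answer: a) 0.02, b) 0.304, c) 0.98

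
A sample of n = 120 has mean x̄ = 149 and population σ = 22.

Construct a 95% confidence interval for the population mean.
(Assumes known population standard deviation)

Answer: (145.0637, 152.9363)

Derivation:
Confidence level: 95%, α = 0.05
z_0.025 = 1.960
SE = σ/√n = 22/√120 = 2.0083
Margin of error = 1.960 × 2.0083 = 3.9363
CI: x̄ ± margin = 149 ± 3.9363
CI: (145.0637, 152.9363)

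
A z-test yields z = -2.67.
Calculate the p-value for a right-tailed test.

Answer: p-value ≈ 0.9962

Derivation:
For z = -2.67:
p = P(Z > -2.67) = 1 - Φ(-2.67) = 0.9962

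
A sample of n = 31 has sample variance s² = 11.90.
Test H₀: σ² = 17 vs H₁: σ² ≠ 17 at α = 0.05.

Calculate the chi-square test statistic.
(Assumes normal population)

df = n - 1 = 30
χ² = (n-1)s²/σ₀² = 30×11.90/17 = 21.0000
Critical values: χ²_{0.975,30} = 16.791, χ²_{0.025,30} = 46.979
Rejection region: χ² < 16.791 or χ² > 46.979
Decision: fail to reject H₀

Answer: χ² = 21.0000, fail to reject H₀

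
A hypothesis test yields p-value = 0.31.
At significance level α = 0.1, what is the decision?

Answer: fail to reject H₀

Derivation:
Compare p-value to α:
0.31 ≥ 0.1
Decision: fail to reject H₀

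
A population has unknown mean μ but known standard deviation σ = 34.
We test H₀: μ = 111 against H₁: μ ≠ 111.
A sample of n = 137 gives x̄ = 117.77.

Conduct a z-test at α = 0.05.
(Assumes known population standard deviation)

Answer: z = 2.3306, reject H₀

Derivation:
Standard error: SE = σ/√n = 34/√137 = 2.9048
z-statistic: z = (x̄ - μ₀)/SE = (117.77 - 111)/2.9048 = 2.3306
Critical value: ±1.960
p-value = 0.0198
Decision: reject H₀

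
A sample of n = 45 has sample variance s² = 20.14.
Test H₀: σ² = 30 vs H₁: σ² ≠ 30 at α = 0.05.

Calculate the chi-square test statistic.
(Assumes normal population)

df = n - 1 = 44
χ² = (n-1)s²/σ₀² = 44×20.14/30 = 29.5387
Critical values: χ²_{0.975,44} = 27.575, χ²_{0.025,44} = 64.201
Rejection region: χ² < 27.575 or χ² > 64.201
Decision: fail to reject H₀

Answer: χ² = 29.5387, fail to reject H₀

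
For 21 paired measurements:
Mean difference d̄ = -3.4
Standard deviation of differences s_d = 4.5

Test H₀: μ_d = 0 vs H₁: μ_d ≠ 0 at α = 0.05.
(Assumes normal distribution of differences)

Answer: t = -3.4623, reject H₀

Derivation:
df = n - 1 = 20
SE = s_d/√n = 4.5/√21 = 0.9820
t = d̄/SE = -3.4/0.9820 = -3.4623
Critical value: t_{0.025,20} = ±2.086
p-value ≈ 0.0025
Decision: reject H₀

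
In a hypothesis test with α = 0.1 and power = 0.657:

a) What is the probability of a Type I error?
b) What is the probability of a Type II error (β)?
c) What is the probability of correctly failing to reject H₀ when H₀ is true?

Answer: a) 0.1, b) 0.343, c) 0.9

Derivation:
a) Type I error probability = α = 0.1
b) Power = P(reject H₀ | H₁ true) = 1 - β = 0.657, so Type II error probability = β = 1 - Power = 0.343
c) P(fail to reject H₀ | H₀ true) = 1 - α = 0.9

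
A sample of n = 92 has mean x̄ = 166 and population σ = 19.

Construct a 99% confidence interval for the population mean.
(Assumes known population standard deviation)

Confidence level: 99%, α = 0.01
z_0.005 = 2.576
SE = σ/√n = 19/√92 = 1.9809
Margin of error = 2.576 × 1.9809 = 5.1028
CI: x̄ ± margin = 166 ± 5.1028
CI: (160.8972, 171.1028)

Answer: (160.8972, 171.1028)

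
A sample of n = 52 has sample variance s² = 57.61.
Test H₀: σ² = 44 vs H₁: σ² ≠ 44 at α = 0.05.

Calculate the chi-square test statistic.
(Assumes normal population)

df = n - 1 = 51
χ² = (n-1)s²/σ₀² = 51×57.61/44 = 66.7752
Critical values: χ²_{0.975,51} = 33.162, χ²_{0.025,51} = 72.616
Rejection region: χ² < 33.162 or χ² > 72.616
Decision: fail to reject H₀

Answer: χ² = 66.7752, fail to reject H₀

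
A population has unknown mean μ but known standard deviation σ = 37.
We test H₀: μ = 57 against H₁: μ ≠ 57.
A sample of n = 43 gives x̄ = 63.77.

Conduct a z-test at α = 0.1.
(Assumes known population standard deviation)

Standard error: SE = σ/√n = 37/√43 = 5.6424
z-statistic: z = (x̄ - μ₀)/SE = (63.77 - 57)/5.6424 = 1.1998
Critical value: ±1.645
p-value = 0.2302
Decision: fail to reject H₀

Answer: z = 1.1998, fail to reject H₀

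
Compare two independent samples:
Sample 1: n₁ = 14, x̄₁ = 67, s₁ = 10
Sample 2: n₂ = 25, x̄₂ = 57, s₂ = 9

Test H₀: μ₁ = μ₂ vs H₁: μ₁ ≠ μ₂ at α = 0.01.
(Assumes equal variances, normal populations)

Answer: t = 3.1994, reject H₀

Derivation:
Pooled variance: s²_p = [13×10² + 24×9²]/(37) = 87.6757
s_p = 9.3635
SE = s_p×√(1/n₁ + 1/n₂) = 9.3635×√(1/14 + 1/25) = 3.1256
t = (x̄₁ - x̄₂)/SE = (67 - 57)/3.1256 = 3.1994
df = 37, t-critical = ±2.715
Decision: reject H₀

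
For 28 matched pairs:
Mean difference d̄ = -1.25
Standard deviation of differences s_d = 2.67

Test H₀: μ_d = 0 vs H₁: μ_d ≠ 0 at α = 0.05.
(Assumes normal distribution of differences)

df = n - 1 = 27
SE = s_d/√n = 2.67/√28 = 0.5046
t = d̄/SE = -1.25/0.5046 = -2.4772
Critical value: t_{0.025,27} = ±2.052
p-value ≈ 0.0198
Decision: reject H₀

Answer: t = -2.4772, reject H₀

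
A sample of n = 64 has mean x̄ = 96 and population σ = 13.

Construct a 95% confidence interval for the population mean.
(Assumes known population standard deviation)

Confidence level: 95%, α = 0.05
z_0.025 = 1.960
SE = σ/√n = 13/√64 = 1.6250
Margin of error = 1.960 × 1.6250 = 3.1850
CI: x̄ ± margin = 96 ± 3.1850
CI: (92.8150, 99.1850)

Answer: (92.8150, 99.1850)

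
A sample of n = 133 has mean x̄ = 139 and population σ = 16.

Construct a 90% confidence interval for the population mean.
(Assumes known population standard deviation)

Confidence level: 90%, α = 0.1
z_0.05 = 1.645
SE = σ/√n = 16/√133 = 1.3874
Margin of error = 1.645 × 1.3874 = 2.2823
CI: x̄ ± margin = 139 ± 2.2823
CI: (136.7177, 141.2823)

Answer: (136.7177, 141.2823)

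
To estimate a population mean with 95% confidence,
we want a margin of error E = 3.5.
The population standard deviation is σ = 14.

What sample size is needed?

Answer: n = 62

Derivation:
z_0.025 = 1.960
n = (z×σ/E)² = (1.960×14/3.5)²
n = 61.4656
Round up: n = 62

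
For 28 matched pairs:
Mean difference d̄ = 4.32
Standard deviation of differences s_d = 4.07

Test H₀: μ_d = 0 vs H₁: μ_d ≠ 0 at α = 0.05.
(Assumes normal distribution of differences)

df = n - 1 = 27
SE = s_d/√n = 4.07/√28 = 0.7692
t = d̄/SE = 4.32/0.7692 = 5.6162
Critical value: t_{0.025,27} = ±2.052
p-value < 0.0001
Decision: reject H₀

Answer: t = 5.6162, reject H₀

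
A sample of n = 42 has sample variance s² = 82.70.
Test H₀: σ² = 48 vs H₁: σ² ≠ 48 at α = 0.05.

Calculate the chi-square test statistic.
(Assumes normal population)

df = n - 1 = 41
χ² = (n-1)s²/σ₀² = 41×82.70/48 = 70.6396
Critical values: χ²_{0.975,41} = 25.215, χ²_{0.025,41} = 60.561
Rejection region: χ² < 25.215 or χ² > 60.561
Decision: reject H₀

Answer: χ² = 70.6396, reject H₀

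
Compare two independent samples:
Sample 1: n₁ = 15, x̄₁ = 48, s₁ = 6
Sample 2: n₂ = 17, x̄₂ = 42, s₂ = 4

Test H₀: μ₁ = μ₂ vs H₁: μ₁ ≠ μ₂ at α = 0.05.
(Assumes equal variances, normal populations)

Answer: t = 3.3651, reject H₀

Derivation:
Pooled variance: s²_p = [14×6² + 16×4²]/(30) = 25.3333
s_p = 5.0332
SE = s_p×√(1/n₁ + 1/n₂) = 5.0332×√(1/15 + 1/17) = 1.7830
t = (x̄₁ - x̄₂)/SE = (48 - 42)/1.7830 = 3.3651
df = 30, t-critical = ±2.042
Decision: reject H₀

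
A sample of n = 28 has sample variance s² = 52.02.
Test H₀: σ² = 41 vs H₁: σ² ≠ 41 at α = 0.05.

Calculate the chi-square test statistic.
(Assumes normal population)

Answer: χ² = 34.2571, fail to reject H₀

Derivation:
df = n - 1 = 27
χ² = (n-1)s²/σ₀² = 27×52.02/41 = 34.2571
Critical values: χ²_{0.975,27} = 14.573, χ²_{0.025,27} = 43.195
Rejection region: χ² < 14.573 or χ² > 43.195
Decision: fail to reject H₀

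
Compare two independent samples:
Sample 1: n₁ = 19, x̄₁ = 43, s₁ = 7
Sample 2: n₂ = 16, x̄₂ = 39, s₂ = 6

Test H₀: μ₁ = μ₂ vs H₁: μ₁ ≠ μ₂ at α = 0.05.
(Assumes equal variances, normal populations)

Pooled variance: s²_p = [18×7² + 15×6²]/(33) = 43.0909
s_p = 6.5644
SE = s_p×√(1/n₁ + 1/n₂) = 6.5644×√(1/19 + 1/16) = 2.2274
t = (x̄₁ - x̄₂)/SE = (43 - 39)/2.2274 = 1.7958
df = 33, t-critical = ±2.035
Decision: fail to reject H₀

Answer: t = 1.7958, fail to reject H₀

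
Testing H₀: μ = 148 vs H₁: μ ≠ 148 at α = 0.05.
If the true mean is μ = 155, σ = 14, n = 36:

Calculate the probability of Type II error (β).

Answer: β ≈ 0.1492

Derivation:
SE = σ/√n = 14/√36 = 2.3333
Critical values: μ₀ ± z_0.025×SE = 148 ± 1.960×2.3333
Acceptance region: (143.4267, 152.5733)
Under H₁ (μ = 155): z_high = (152.5733 - 155)/2.3333 = -1.0400, z_low = (143.4267 - 155)/2.3333 = -4.9601
β = P(not reject | H₁) = Φ(-1.0400) - Φ(-4.9601) ≈ 0.1492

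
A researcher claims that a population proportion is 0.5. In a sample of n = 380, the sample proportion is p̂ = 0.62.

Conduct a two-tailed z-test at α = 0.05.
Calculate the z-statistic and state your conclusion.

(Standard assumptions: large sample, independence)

Answer: z = 4.6785, reject H₀

Derivation:
H₀: p = 0.5, H₁: p ≠ 0.5
Standard error: SE = √(p₀(1-p₀)/n) = √(0.5×0.5/380) = 0.025649
z-statistic: z = (p̂ - p₀)/SE = (0.62 - 0.5)/0.025649 = 4.6785
Critical value: z_0.025 = ±1.960
p-value < 0.0001
Decision: reject H₀ at α = 0.05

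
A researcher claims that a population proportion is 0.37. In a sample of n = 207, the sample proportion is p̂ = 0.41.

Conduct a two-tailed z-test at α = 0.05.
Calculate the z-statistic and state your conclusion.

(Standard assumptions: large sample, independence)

H₀: p = 0.37, H₁: p ≠ 0.37
Standard error: SE = √(p₀(1-p₀)/n) = √(0.37×0.63/207) = 0.033557
z-statistic: z = (p̂ - p₀)/SE = (0.41 - 0.37)/0.033557 = 1.1920
Critical value: z_0.025 = ±1.960
p-value = 0.2333
Decision: fail to reject H₀ at α = 0.05

Answer: z = 1.1920, fail to reject H₀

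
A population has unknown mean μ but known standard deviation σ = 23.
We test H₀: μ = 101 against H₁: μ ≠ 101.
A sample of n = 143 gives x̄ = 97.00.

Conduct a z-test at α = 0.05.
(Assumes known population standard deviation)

Answer: z = -2.0797, reject H₀

Derivation:
Standard error: SE = σ/√n = 23/√143 = 1.9234
z-statistic: z = (x̄ - μ₀)/SE = (97.00 - 101)/1.9234 = -2.0797
Critical value: ±1.960
p-value = 0.0376
Decision: reject H₀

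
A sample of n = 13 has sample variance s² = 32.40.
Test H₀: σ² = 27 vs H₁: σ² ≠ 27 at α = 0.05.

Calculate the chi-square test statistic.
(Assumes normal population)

Answer: χ² = 14.4000, fail to reject H₀

Derivation:
df = n - 1 = 12
χ² = (n-1)s²/σ₀² = 12×32.40/27 = 14.4000
Critical values: χ²_{0.975,12} = 4.404, χ²_{0.025,12} = 23.337
Rejection region: χ² < 4.404 or χ² > 23.337
Decision: fail to reject H₀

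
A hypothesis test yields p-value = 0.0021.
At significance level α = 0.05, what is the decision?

Answer: reject H₀

Derivation:
Compare p-value to α:
0.0021 < 0.05
Decision: reject H₀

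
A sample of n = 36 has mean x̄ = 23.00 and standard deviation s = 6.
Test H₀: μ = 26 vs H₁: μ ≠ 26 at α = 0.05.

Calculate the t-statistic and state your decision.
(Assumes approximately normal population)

Answer: t = -3.0000, reject H₀

Derivation:
df = n - 1 = 35
SE = s/√n = 6/√36 = 1.0000
t = (x̄ - μ₀)/SE = (23.00 - 26)/1.0000 = -3.0000
Critical value: t_{0.025,35} = ±2.030
p-value ≈ 0.0049
Decision: reject H₀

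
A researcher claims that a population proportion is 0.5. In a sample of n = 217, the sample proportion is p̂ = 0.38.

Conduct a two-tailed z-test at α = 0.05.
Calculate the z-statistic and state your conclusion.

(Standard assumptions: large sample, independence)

H₀: p = 0.5, H₁: p ≠ 0.5
Standard error: SE = √(p₀(1-p₀)/n) = √(0.5×0.5/217) = 0.033942
z-statistic: z = (p̂ - p₀)/SE = (0.38 - 0.5)/0.033942 = -3.5354
Critical value: z_0.025 = ±1.960
p-value = 0.0004
Decision: reject H₀ at α = 0.05

Answer: z = -3.5354, reject H₀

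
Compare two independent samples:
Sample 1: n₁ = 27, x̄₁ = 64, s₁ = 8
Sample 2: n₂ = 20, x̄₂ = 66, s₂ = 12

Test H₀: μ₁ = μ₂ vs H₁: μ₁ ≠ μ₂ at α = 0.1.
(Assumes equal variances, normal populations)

Answer: t = -0.6856, fail to reject H₀

Derivation:
Pooled variance: s²_p = [26×8² + 19×12²]/(45) = 97.7778
s_p = 9.8883
SE = s_p×√(1/n₁ + 1/n₂) = 9.8883×√(1/27 + 1/20) = 2.9173
t = (x̄₁ - x̄₂)/SE = (64 - 66)/2.9173 = -0.6856
df = 45, t-critical = ±1.679
Decision: fail to reject H₀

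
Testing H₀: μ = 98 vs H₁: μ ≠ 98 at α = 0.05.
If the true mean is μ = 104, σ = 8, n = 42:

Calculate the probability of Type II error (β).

SE = σ/√n = 8/√42 = 1.2344
Critical values: μ₀ ± z_0.025×SE = 98 ± 1.960×1.2344
Acceptance region: (95.5806, 100.4194)
Under H₁ (μ = 104): z_high = (100.4194 - 104)/1.2344 = -2.9007, z_low = (95.5806 - 104)/1.2344 = -6.8206
β = P(not reject | H₁) = Φ(-2.9007) - Φ(-6.8206) ≈ 0.0019

Answer: β ≈ 0.0019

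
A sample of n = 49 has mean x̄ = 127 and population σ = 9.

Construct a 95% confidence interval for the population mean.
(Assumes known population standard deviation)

Confidence level: 95%, α = 0.05
z_0.025 = 1.960
SE = σ/√n = 9/√49 = 1.2857
Margin of error = 1.960 × 1.2857 = 2.5200
CI: x̄ ± margin = 127 ± 2.5200
CI: (124.4800, 129.5200)

Answer: (124.4800, 129.5200)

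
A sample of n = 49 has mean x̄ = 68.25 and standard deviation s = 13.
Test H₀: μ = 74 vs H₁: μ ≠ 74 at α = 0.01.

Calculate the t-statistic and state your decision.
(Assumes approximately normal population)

df = n - 1 = 48
SE = s/√n = 13/√49 = 1.8571
t = (x̄ - μ₀)/SE = (68.25 - 74)/1.8571 = -3.0962
Critical value: t_{0.005,48} = ±2.682
p-value ≈ 0.0033
Decision: reject H₀

Answer: t = -3.0962, reject H₀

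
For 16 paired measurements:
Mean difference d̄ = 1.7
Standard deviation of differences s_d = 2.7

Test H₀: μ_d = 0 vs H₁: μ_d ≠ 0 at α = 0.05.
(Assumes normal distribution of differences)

Answer: t = 2.5185, reject H₀

Derivation:
df = n - 1 = 15
SE = s_d/√n = 2.7/√16 = 0.6750
t = d̄/SE = 1.7/0.6750 = 2.5185
Critical value: t_{0.025,15} = ±2.131
p-value ≈ 0.0236
Decision: reject H₀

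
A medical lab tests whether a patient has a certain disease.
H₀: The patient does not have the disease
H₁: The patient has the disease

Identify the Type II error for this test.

Type I error (α): Rejecting H₀ when H₀ is true
Type II error (β): Failing to reject H₀ when H₁ is true

Answer: Failing to diagnose a patient who actually has the disease (false negative)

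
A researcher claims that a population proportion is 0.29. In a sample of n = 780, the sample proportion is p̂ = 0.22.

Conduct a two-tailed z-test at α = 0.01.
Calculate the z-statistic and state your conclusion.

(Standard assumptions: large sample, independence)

Answer: z = -4.3085, reject H₀

Derivation:
H₀: p = 0.29, H₁: p ≠ 0.29
Standard error: SE = √(p₀(1-p₀)/n) = √(0.29×0.71/780) = 0.016247
z-statistic: z = (p̂ - p₀)/SE = (0.22 - 0.29)/0.016247 = -4.3085
Critical value: z_0.005 = ±2.576
p-value < 0.0001
Decision: reject H₀ at α = 0.01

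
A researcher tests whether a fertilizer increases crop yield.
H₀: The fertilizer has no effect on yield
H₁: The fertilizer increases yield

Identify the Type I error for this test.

Type I error (α): Rejecting H₀ when H₀ is true
Type II error (β): Failing to reject H₀ when H₁ is true

Answer: Concluding the fertilizer works when it doesn't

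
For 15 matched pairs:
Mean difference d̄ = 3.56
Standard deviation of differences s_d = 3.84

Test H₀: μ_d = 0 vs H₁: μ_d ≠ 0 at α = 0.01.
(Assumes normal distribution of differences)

Answer: t = 3.5905, reject H₀

Derivation:
df = n - 1 = 14
SE = s_d/√n = 3.84/√15 = 0.9915
t = d̄/SE = 3.56/0.9915 = 3.5905
Critical value: t_{0.005,14} = ±2.977
p-value ≈ 0.0030
Decision: reject H₀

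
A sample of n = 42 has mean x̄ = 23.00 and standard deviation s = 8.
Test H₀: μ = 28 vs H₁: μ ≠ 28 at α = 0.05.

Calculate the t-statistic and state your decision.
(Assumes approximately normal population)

df = n - 1 = 41
SE = s/√n = 8/√42 = 1.2344
t = (x̄ - μ₀)/SE = (23.00 - 28)/1.2344 = -4.0506
Critical value: t_{0.025,41} = ±2.020
p-value ≈ 0.0002
Decision: reject H₀

Answer: t = -4.0506, reject H₀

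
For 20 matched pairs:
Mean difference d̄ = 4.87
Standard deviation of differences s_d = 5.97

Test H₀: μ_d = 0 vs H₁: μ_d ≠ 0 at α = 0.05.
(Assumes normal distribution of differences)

df = n - 1 = 19
SE = s_d/√n = 5.97/√20 = 1.3349
t = d̄/SE = 4.87/1.3349 = 3.6482
Critical value: t_{0.025,19} = ±2.093
p-value ≈ 0.0017
Decision: reject H₀

Answer: t = 3.6482, reject H₀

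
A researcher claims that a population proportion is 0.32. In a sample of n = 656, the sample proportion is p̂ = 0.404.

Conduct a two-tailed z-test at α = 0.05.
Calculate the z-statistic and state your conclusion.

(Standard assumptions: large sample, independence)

H₀: p = 0.32, H₁: p ≠ 0.32
Standard error: SE = √(p₀(1-p₀)/n) = √(0.32×0.68/656) = 0.018213
z-statistic: z = (p̂ - p₀)/SE = (0.404 - 0.32)/0.018213 = 4.6121
Critical value: z_0.025 = ±1.960
p-value < 0.0001
Decision: reject H₀ at α = 0.05

Answer: z = 4.6121, reject H₀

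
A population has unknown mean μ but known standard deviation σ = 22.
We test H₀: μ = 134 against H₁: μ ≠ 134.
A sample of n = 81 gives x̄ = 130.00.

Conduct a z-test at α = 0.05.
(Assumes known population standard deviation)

Answer: z = -1.6364, fail to reject H₀

Derivation:
Standard error: SE = σ/√n = 22/√81 = 2.4444
z-statistic: z = (x̄ - μ₀)/SE = (130.00 - 134)/2.4444 = -1.6364
Critical value: ±1.960
p-value = 0.1018
Decision: fail to reject H₀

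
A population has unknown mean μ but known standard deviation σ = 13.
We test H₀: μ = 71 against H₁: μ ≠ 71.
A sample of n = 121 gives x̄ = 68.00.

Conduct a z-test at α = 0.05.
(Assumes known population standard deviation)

Standard error: SE = σ/√n = 13/√121 = 1.1818
z-statistic: z = (x̄ - μ₀)/SE = (68.00 - 71)/1.1818 = -2.5385
Critical value: ±1.960
p-value = 0.0111
Decision: reject H₀

Answer: z = -2.5385, reject H₀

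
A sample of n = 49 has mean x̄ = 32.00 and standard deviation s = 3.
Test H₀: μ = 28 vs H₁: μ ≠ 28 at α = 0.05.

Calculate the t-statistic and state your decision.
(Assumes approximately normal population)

Answer: t = 9.3327, reject H₀

Derivation:
df = n - 1 = 48
SE = s/√n = 3/√49 = 0.4286
t = (x̄ - μ₀)/SE = (32.00 - 28)/0.4286 = 9.3327
Critical value: t_{0.025,48} = ±2.011
p-value < 0.0001
Decision: reject H₀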